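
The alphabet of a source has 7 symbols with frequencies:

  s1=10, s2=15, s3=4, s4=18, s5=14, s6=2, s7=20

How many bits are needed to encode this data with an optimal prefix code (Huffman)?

217

Greedily combine the two least-frequent nodes:
merge s6(2) and s3(4): 6
merge 6 and s1(10): 16
merge s5(14) and s2(15): 29
merge 16 and s4(18): 34
merge s7(20) and 29: 49
merge 34 and 49: 83
Each symbol's bit-cost is frequency × depth; summing gives 217 bits (equivalently 6 + 16 + 29 + 34 + 49 + 83).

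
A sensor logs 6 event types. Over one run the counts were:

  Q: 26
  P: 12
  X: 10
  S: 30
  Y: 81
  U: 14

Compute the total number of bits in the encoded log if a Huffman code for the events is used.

Merge the two smallest weights repeatedly:
X(10) + P(12) → 22
U(14) + 22 → 36
Q(26) + S(30) → 56
36 + 56 → 92
Y(81) + 92 → 173
Total encoded bits = sum of merged weights = 22 + 36 + 56 + 92 + 173 = 379.

379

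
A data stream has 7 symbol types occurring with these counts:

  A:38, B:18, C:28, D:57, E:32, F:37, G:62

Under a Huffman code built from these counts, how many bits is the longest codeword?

4

Merge the two lowest-weight nodes at each step:
merge B(18) and C(28): 46
merge E(32) and F(37): 69
merge A(38) and 46: 84
merge D(57) and G(62): 119
merge 69 and 84: 153
merge 119 and 153: 272
Maximum depth reached is 4.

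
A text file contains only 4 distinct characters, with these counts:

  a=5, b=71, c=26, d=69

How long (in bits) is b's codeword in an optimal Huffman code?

Repeatedly merge the two smallest:
merge a(5) and c(26): 31
merge 31 and d(69): 100
merge b(71) and 100: 171
b is a child of the root — depth 1, so its codeword is a single bit.

1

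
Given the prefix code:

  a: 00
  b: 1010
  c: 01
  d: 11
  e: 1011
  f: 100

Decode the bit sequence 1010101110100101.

bebcc

Read left to right; each codeword is recognised as soon as it completes (prefix code):
  1010→b | 1011→e | 1010→b | 01→c | 01→c
Decoded message: bebcc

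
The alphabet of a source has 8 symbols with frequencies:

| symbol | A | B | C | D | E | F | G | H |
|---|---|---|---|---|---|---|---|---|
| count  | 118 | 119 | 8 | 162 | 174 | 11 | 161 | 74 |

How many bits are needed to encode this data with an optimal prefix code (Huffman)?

Build the Huffman tree bottom-up:
merge C(8) and F(11): 19
merge 19 and H(74): 93
merge 93 and A(118): 211
merge B(119) and G(161): 280
merge D(162) and E(174): 336
merge 211 and 280: 491
merge 336 and 491: 827
Total encoded bits = sum of merged weights = 19 + 93 + 211 + 280 + 336 + 491 + 827 = 2257.

2257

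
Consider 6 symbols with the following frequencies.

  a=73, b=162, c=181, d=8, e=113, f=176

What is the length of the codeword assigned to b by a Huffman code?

Repeatedly merge the two smallest:
d(8) + a(73) → 81
81 + e(113) → 194
b(162) + f(176) → 338
c(181) + 194 → 375
338 + 375 → 713
The subtree containing b is merged 2 times, so code length = 2.

2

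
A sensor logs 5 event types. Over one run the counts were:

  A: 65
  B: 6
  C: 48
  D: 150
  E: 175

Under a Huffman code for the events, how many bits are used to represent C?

4

Huffman merges, smallest pair first:
merge B(6) and C(48): 54
merge 54 and A(65): 119
merge 119 and D(150): 269
merge E(175) and 269: 444
C's leaf is at depth 4, giving a 4-bit codeword.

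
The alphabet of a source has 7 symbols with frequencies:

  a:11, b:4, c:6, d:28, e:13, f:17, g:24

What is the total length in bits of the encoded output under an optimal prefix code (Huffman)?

267

Merge the two smallest weights repeatedly:
combine b(4), c(6) → 10
combine 10, a(11) → 21
combine e(13), f(17) → 30
combine 21, g(24) → 45
combine d(28), 30 → 58
combine 45, 58 → 103
The encoded length is the sum of every internal node's weight: 10 + 21 + 30 + 45 + 58 + 103 = 267 bits.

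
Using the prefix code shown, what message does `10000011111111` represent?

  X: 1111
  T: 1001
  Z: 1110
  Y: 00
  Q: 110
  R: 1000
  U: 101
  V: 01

Read left to right; each codeword is recognised as soon as it completes (prefix code):
  1000→R | 00→Y | 1111→X | 1111→X
Decoded message: RYXX

RYXX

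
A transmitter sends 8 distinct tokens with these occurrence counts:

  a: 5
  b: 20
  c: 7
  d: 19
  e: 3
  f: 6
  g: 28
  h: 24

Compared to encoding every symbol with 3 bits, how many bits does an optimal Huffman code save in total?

Fixed-length: 3 bits × 112 symbols = 336 bits.
Huffman merges:
combine e(3), a(5) → 8
combine f(6), c(7) → 13
combine 8, 13 → 21
combine d(19), b(20) → 39
combine 21, h(24) → 45
combine g(28), 39 → 67
combine 45, 67 → 112
Huffman total = 8 + 13 + 21 + 39 + 45 + 67 + 112 = 305 bits.
Saving = 336 − 305 = 31 bits.

31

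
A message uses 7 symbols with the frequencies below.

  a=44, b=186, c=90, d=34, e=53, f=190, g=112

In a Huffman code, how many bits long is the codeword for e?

3

Repeatedly merge the two smallest:
combine d(34), a(44) → 78
combine e(53), 78 → 131
combine c(90), g(112) → 202
combine 131, b(186) → 317
combine f(190), 202 → 392
combine 317, 392 → 709
e's leaf is at depth 3, giving a 3-bit codeword.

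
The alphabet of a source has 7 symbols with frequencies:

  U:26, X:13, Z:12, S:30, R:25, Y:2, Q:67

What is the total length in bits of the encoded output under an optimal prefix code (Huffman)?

Build the Huffman tree bottom-up:
Y(2) + Z(12) → 14
X(13) + 14 → 27
R(25) + U(26) → 51
27 + S(30) → 57
51 + 57 → 108
Q(67) + 108 → 175
Total encoded bits = sum of merged weights = 14 + 27 + 51 + 57 + 108 + 175 = 432.

432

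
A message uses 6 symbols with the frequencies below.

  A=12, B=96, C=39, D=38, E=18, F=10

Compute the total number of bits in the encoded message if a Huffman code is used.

Greedily combine the two least-frequent nodes:
merge F(10) and A(12): 22
merge E(18) and 22: 40
merge D(38) and C(39): 77
merge 40 and 77: 117
merge B(96) and 117: 213
Total encoded bits = sum of merged weights = 22 + 40 + 77 + 117 + 213 = 469.

469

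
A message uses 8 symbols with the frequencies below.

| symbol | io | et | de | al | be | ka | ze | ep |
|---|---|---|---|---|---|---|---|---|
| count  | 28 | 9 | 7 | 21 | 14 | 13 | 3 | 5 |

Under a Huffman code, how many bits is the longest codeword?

5

Merge the two lowest-weight nodes at each step:
ze(3) + ep(5) → 8
de(7) + 8 → 15
et(9) + ka(13) → 22
be(14) + 15 → 29
al(21) + 22 → 43
io(28) + 29 → 57
43 + 57 → 100
The first pair merged (ze, ep) ends up deepest, at depth 5.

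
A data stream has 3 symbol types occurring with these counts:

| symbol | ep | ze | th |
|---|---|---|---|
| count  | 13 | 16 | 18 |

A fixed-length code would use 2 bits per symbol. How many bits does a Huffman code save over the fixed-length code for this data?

Fixed-length: 2 bits × 47 symbols = 94 bits.
Huffman merges:
merge ep(13) and ze(16): 29
merge th(18) and 29: 47
Huffman total = 29 + 47 = 76 bits.
Saving = 94 − 76 = 18 bits.

18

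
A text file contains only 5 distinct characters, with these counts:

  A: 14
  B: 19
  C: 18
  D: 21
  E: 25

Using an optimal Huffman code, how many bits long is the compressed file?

Merge the two smallest weights repeatedly:
combine A(14), C(18) → 32
combine B(19), D(21) → 40
combine E(25), 32 → 57
combine 40, 57 → 97
The encoded length is the sum of every internal node's weight: 32 + 40 + 57 + 97 = 226 bits.

226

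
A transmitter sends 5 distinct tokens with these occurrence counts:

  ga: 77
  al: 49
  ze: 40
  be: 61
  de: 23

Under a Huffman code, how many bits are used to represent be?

2

Repeatedly merge the two smallest:
combine de(23), ze(40) → 63
combine al(49), be(61) → 110
combine 63, ga(77) → 140
combine 110, 140 → 250
be sits 2 levels below the root, so its codeword is 2 bits.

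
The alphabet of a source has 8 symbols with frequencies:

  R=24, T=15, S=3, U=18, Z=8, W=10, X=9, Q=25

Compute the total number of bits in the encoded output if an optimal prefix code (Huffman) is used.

Greedily combine the two least-frequent nodes:
combine S(3), Z(8) → 11
combine X(9), W(10) → 19
combine 11, T(15) → 26
combine U(18), 19 → 37
combine R(24), Q(25) → 49
combine 26, 37 → 63
combine 49, 63 → 112
Total encoded bits = sum of merged weights = 11 + 19 + 26 + 37 + 49 + 63 + 112 = 317.

317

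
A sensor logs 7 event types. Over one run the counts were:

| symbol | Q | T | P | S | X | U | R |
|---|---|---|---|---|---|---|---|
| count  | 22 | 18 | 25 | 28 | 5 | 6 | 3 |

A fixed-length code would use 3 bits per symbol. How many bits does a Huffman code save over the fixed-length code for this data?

Fixed-length: 3 bits × 107 symbols = 321 bits.
Huffman merges:
combine R(3), X(5) → 8
combine U(6), 8 → 14
combine 14, T(18) → 32
combine Q(22), P(25) → 47
combine S(28), 32 → 60
combine 47, 60 → 107
Huffman total = 8 + 14 + 32 + 47 + 60 + 107 = 268 bits.
Saving = 321 − 268 = 53 bits.

53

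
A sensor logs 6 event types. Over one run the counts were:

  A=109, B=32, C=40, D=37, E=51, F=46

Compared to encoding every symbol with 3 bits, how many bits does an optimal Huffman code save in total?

160

Fixed-length: 3 bits × 315 symbols = 945 bits.
Huffman merges:
B(32) + D(37) → 69
C(40) + F(46) → 86
E(51) + 69 → 120
86 + A(109) → 195
120 + 195 → 315
Huffman total = 69 + 86 + 120 + 195 + 315 = 785 bits.
Saving = 945 − 785 = 160 bits.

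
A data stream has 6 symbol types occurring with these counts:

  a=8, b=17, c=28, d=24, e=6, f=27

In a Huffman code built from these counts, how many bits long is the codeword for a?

4

Repeatedly merge the two smallest:
e(6) + a(8) → 14
14 + b(17) → 31
d(24) + f(27) → 51
c(28) + 31 → 59
51 + 59 → 110
The subtree containing a is merged 4 times, so code length = 4.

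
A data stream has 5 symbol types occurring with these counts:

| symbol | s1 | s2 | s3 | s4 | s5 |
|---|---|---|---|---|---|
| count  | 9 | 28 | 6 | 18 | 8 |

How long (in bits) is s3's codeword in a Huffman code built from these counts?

4

Build the tree from the bottom:
s3(6) + s5(8) → 14
s1(9) + 14 → 23
s4(18) + 23 → 41
s2(28) + 41 → 69
s3 sits 4 levels below the root, so its codeword is 4 bits.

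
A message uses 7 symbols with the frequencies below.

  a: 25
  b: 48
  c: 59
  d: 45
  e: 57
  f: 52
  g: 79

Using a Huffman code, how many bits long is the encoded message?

Greedily combine the two least-frequent nodes:
combine a(25), d(45) → 70
combine b(48), f(52) → 100
combine e(57), c(59) → 116
combine 70, g(79) → 149
combine 100, 116 → 216
combine 149, 216 → 365
Total encoded bits = sum of merged weights = 70 + 100 + 116 + 149 + 216 + 365 = 1016.

1016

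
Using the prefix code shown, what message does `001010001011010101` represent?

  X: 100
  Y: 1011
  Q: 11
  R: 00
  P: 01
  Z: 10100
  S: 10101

RZPPSP

Read left to right; each codeword is recognised as soon as it completes (prefix code):
  00→R | 10100→Z | 01→P | 01→P | 10101→S | 01→P
Decoded message: RZPPSP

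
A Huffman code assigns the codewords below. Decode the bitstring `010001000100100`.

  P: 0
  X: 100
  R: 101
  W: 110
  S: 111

PXPXPXX

Read left to right; each codeword is recognised as soon as it completes (prefix code):
  0→P | 100→X | 0→P | 100→X | 0→P | 100→X | 100→X
Decoded message: PXPXPXX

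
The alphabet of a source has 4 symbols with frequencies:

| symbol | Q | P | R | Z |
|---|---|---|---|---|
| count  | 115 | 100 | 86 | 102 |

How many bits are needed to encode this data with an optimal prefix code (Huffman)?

Merge the two smallest weights repeatedly:
combine R(86), P(100) → 186
combine Z(102), Q(115) → 217
combine 186, 217 → 403
Each symbol's bit-cost is frequency × depth; summing gives 806 bits (equivalently 186 + 217 + 403).

806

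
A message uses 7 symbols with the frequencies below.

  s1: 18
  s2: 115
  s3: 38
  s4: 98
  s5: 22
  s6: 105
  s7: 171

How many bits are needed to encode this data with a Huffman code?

Merge the two smallest weights repeatedly:
s1(18) + s5(22) → 40
s3(38) + 40 → 78
78 + s4(98) → 176
s6(105) + s2(115) → 220
s7(171) + 176 → 347
220 + 347 → 567
Total encoded bits = sum of merged weights = 40 + 78 + 176 + 220 + 347 + 567 = 1428.

1428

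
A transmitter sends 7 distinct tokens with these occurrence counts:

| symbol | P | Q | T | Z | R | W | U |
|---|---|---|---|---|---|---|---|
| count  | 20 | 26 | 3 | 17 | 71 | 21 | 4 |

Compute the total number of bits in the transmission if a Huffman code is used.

375

Build the Huffman tree bottom-up:
merge T(3) and U(4): 7
merge 7 and Z(17): 24
merge P(20) and W(21): 41
merge 24 and Q(26): 50
merge 41 and 50: 91
merge R(71) and 91: 162
Each symbol's bit-cost is frequency × depth; summing gives 375 bits (equivalently 7 + 24 + 41 + 50 + 91 + 162).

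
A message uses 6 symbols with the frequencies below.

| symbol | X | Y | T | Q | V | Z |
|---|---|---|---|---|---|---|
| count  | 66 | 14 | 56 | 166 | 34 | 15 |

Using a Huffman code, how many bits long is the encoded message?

Greedily combine the two least-frequent nodes:
combine Y(14), Z(15) → 29
combine 29, V(34) → 63
combine T(56), 63 → 119
combine X(66), 119 → 185
combine Q(166), 185 → 351
Total encoded bits = sum of merged weights = 29 + 63 + 119 + 185 + 351 = 747.

747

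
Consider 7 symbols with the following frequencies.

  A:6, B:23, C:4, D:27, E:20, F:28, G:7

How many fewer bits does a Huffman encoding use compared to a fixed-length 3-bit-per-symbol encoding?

51

Fixed-length: 3 bits × 115 symbols = 345 bits.
Huffman merges:
C(4) + A(6) → 10
G(7) + 10 → 17
17 + E(20) → 37
B(23) + D(27) → 50
F(28) + 37 → 65
50 + 65 → 115
Huffman total = 10 + 17 + 37 + 50 + 65 + 115 = 294 bits.
Saving = 345 − 294 = 51 bits.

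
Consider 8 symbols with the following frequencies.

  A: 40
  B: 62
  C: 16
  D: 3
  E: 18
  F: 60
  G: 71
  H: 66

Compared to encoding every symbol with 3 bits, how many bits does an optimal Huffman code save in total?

Fixed-length: 3 bits × 336 symbols = 1008 bits.
Huffman merges:
D(3) + C(16) → 19
E(18) + 19 → 37
37 + A(40) → 77
F(60) + B(62) → 122
H(66) + G(71) → 137
77 + 122 → 199
137 + 199 → 336
Huffman total = 19 + 37 + 77 + 122 + 137 + 199 + 336 = 927 bits.
Saving = 1008 − 927 = 81 bits.

81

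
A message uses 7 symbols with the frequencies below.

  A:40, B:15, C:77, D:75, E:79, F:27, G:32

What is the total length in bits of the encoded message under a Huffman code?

918

Build the Huffman tree bottom-up:
merge B(15) and F(27): 42
merge G(32) and A(40): 72
merge 42 and 72: 114
merge D(75) and C(77): 152
merge E(79) and 114: 193
merge 152 and 193: 345
The encoded length is the sum of every internal node's weight: 42 + 72 + 114 + 152 + 193 + 345 = 918 bits.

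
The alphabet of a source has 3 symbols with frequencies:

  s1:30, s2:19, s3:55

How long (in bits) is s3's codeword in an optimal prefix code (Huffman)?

1

Repeatedly merge the two smallest:
combine s2(19), s1(30) → 49
combine 49, s3(55) → 104
s3 is merged only at the final step, so code length = 1.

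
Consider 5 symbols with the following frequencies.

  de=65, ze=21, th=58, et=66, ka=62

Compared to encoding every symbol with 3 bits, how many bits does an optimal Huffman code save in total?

193

Fixed-length: 3 bits × 272 symbols = 816 bits.
Huffman merges:
ze(21) + th(58) → 79
ka(62) + de(65) → 127
et(66) + 79 → 145
127 + 145 → 272
Huffman total = 79 + 127 + 145 + 272 = 623 bits.
Saving = 816 − 623 = 193 bits.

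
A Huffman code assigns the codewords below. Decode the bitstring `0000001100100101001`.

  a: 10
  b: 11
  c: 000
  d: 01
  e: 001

ccbeede

Read left to right; each codeword is recognised as soon as it completes (prefix code):
  000→c | 000→c | 11→b | 001→e | 001→e | 01→d | 001→e
Decoded message: ccbeede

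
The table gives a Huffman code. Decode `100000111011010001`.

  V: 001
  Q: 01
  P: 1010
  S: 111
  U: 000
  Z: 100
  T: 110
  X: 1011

ZUSQPV

Read left to right; each codeword is recognised as soon as it completes (prefix code):
  100→Z | 000→U | 111→S | 01→Q | 1010→P | 001→V
Decoded message: ZUSQPV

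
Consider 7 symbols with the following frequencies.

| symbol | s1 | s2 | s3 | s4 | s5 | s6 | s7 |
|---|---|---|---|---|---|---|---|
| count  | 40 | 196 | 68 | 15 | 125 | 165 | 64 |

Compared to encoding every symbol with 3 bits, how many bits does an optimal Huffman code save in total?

Fixed-length: 3 bits × 673 symbols = 2019 bits.
Huffman merges:
s4(15) + s1(40) → 55
55 + s7(64) → 119
s3(68) + 119 → 187
s5(125) + s6(165) → 290
187 + s2(196) → 383
290 + 383 → 673
Huffman total = 55 + 119 + 187 + 290 + 383 + 673 = 1707 bits.
Saving = 2019 − 1707 = 312 bits.

312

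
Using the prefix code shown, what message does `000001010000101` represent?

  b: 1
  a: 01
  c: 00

Read left to right; each codeword is recognised as soon as it completes (prefix code):
  00→c | 00→c | 01→a | 01→a | 00→c | 00→c | 1→b | 01→a
Decoded message: ccaaccba

ccaaccba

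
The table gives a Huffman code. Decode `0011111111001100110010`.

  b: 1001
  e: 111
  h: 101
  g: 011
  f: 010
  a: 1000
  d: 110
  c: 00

Read left to right; each codeword is recognised as soon as it completes (prefix code):
  00→c | 111→e | 111→e | 110→d | 011→g | 00→c | 110→d | 010→f
Decoded message: ceedgcdf

ceedgcdf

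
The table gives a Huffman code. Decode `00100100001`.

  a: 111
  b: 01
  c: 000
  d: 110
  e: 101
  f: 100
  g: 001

Read left to right; each codeword is recognised as soon as it completes (prefix code):
  001→g | 001→g | 000→c | 01→b
Decoded message: ggcb

ggcb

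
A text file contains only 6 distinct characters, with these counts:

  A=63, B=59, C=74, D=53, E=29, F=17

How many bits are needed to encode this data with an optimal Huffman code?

735

Merge the two smallest weights repeatedly:
F(17) + E(29) → 46
46 + D(53) → 99
B(59) + A(63) → 122
C(74) + 99 → 173
122 + 173 → 295
Each symbol's bit-cost is frequency × depth; summing gives 735 bits (equivalently 46 + 99 + 122 + 173 + 295).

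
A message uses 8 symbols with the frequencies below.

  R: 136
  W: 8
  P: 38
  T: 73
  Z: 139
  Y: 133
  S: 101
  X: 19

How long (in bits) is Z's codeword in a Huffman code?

Repeatedly merge the two smallest:
W(8) + X(19) → 27
27 + P(38) → 65
65 + T(73) → 138
S(101) + Y(133) → 234
R(136) + 138 → 274
Z(139) + 234 → 373
274 + 373 → 647
Z sits 2 levels below the root, so its codeword is 2 bits.

2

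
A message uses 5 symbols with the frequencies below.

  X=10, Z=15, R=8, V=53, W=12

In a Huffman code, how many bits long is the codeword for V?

1

Build the tree from the bottom:
merge R(8) and X(10): 18
merge W(12) and Z(15): 27
merge 18 and 27: 45
merge 45 and V(53): 98
V is merged only at the final step, so code length = 1.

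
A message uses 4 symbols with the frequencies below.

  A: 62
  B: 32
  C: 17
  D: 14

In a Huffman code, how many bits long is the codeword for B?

2

Huffman merges, smallest pair first:
combine D(14), C(17) → 31
combine 31, B(32) → 63
combine A(62), 63 → 125
B's leaf is at depth 2, giving a 2-bit codeword.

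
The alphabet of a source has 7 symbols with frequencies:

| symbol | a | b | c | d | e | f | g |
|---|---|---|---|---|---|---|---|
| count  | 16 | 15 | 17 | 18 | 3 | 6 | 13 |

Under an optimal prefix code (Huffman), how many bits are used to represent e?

4

Huffman merges, smallest pair first:
combine e(3), f(6) → 9
combine 9, g(13) → 22
combine b(15), a(16) → 31
combine c(17), d(18) → 35
combine 22, 31 → 53
combine 35, 53 → 88
e sits 4 levels below the root, so its codeword is 4 bits.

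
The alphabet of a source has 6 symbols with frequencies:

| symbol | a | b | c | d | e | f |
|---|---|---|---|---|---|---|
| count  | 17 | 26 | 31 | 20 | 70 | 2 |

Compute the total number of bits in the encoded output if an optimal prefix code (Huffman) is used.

Build the Huffman tree bottom-up:
combine f(2), a(17) → 19
combine 19, d(20) → 39
combine b(26), c(31) → 57
combine 39, 57 → 96
combine e(70), 96 → 166
The encoded length is the sum of every internal node's weight: 19 + 39 + 57 + 96 + 166 = 377 bits.

377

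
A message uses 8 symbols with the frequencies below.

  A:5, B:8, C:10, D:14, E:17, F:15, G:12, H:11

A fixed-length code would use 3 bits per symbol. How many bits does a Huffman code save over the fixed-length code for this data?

Fixed-length: 3 bits × 92 symbols = 276 bits.
Huffman merges:
A(5) + B(8) → 13
C(10) + H(11) → 21
G(12) + 13 → 25
D(14) + F(15) → 29
E(17) + 21 → 38
25 + 29 → 54
38 + 54 → 92
Huffman total = 13 + 21 + 25 + 29 + 38 + 54 + 92 = 272 bits.
Saving = 276 − 272 = 4 bits.

4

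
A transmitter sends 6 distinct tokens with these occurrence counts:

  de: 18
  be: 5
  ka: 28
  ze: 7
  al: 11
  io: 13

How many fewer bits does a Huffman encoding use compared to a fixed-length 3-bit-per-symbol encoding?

47

Fixed-length: 3 bits × 82 symbols = 246 bits.
Huffman merges:
be(5) + ze(7) → 12
al(11) + 12 → 23
io(13) + de(18) → 31
23 + ka(28) → 51
31 + 51 → 82
Huffman total = 12 + 23 + 31 + 51 + 82 = 199 bits.
Saving = 246 − 199 = 47 bits.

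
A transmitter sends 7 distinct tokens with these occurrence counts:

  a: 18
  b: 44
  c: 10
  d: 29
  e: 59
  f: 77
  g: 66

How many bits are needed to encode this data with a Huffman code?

792

Merge the two smallest weights repeatedly:
merge c(10) and a(18): 28
merge 28 and d(29): 57
merge b(44) and 57: 101
merge e(59) and g(66): 125
merge f(77) and 101: 178
merge 125 and 178: 303
Each symbol's bit-cost is frequency × depth; summing gives 792 bits (equivalently 28 + 57 + 101 + 125 + 178 + 303).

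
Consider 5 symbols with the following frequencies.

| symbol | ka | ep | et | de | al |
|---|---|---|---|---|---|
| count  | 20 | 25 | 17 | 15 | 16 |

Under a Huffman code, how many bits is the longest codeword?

Merge the two lowest-weight nodes at each step:
combine de(15), al(16) → 31
combine et(17), ka(20) → 37
combine ep(25), 31 → 56
combine 37, 56 → 93
The first pair merged (de, al) ends up deepest, at depth 3.

3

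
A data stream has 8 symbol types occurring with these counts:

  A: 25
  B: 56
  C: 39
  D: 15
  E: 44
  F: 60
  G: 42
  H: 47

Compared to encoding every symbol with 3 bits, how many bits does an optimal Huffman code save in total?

Fixed-length: 3 bits × 328 symbols = 984 bits.
Huffman merges:
combine D(15), A(25) → 40
combine C(39), 40 → 79
combine G(42), E(44) → 86
combine H(47), B(56) → 103
combine F(60), 79 → 139
combine 86, 103 → 189
combine 139, 189 → 328
Huffman total = 40 + 79 + 86 + 103 + 139 + 189 + 328 = 964 bits.
Saving = 984 − 964 = 20 bits.

20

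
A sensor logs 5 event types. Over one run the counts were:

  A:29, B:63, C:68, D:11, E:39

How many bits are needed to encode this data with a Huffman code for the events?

Greedily combine the two least-frequent nodes:
combine D(11), A(29) → 40
combine E(39), 40 → 79
combine B(63), C(68) → 131
combine 79, 131 → 210
The encoded length is the sum of every internal node's weight: 40 + 79 + 131 + 210 = 460 bits.

460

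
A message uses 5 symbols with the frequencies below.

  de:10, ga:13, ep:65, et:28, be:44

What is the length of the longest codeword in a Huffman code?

Merge the two lowest-weight nodes at each step:
de(10) + ga(13) → 23
23 + et(28) → 51
be(44) + 51 → 95
ep(65) + 95 → 160
Maximum depth reached is 4.

4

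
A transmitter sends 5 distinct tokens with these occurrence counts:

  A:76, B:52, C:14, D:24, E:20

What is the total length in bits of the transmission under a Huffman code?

388

Merge the two smallest weights repeatedly:
C(14) + E(20) → 34
D(24) + 34 → 58
B(52) + 58 → 110
A(76) + 110 → 186
The encoded length is the sum of every internal node's weight: 34 + 58 + 110 + 186 = 388 bits.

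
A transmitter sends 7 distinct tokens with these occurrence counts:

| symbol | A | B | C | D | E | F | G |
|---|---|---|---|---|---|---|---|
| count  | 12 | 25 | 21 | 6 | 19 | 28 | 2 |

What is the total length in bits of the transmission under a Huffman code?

Build the Huffman tree bottom-up:
combine G(2), D(6) → 8
combine 8, A(12) → 20
combine E(19), 20 → 39
combine C(21), B(25) → 46
combine F(28), 39 → 67
combine 46, 67 → 113
Each symbol's bit-cost is frequency × depth; summing gives 293 bits (equivalently 8 + 20 + 39 + 46 + 67 + 113).

293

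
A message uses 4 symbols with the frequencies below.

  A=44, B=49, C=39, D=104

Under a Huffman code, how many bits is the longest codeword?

3

Merge the two lowest-weight nodes at each step:
C(39) + A(44) → 83
B(49) + 83 → 132
D(104) + 132 → 236
The first pair merged (C, A) ends up deepest, at depth 3.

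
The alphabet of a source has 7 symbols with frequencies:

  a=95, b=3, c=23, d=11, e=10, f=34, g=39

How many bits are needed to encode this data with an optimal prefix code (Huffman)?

492

Greedily combine the two least-frequent nodes:
combine b(3), e(10) → 13
combine d(11), 13 → 24
combine c(23), 24 → 47
combine f(34), g(39) → 73
combine 47, 73 → 120
combine a(95), 120 → 215
Each symbol's bit-cost is frequency × depth; summing gives 492 bits (equivalently 13 + 24 + 47 + 73 + 120 + 215).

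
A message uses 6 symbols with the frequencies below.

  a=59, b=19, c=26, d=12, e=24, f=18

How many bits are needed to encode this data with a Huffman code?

Build the Huffman tree bottom-up:
merge d(12) and f(18): 30
merge b(19) and e(24): 43
merge c(26) and 30: 56
merge 43 and 56: 99
merge a(59) and 99: 158
The encoded length is the sum of every internal node's weight: 30 + 43 + 56 + 99 + 158 = 386 bits.

386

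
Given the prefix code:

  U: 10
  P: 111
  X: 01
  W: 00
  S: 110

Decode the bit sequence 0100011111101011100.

Read left to right; each codeword is recognised as soon as it completes (prefix code):
  01→X | 00→W | 01→X | 111→P | 110→S | 10→U | 111→P | 00→W
Decoded message: XWXPSUPW

XWXPSUPW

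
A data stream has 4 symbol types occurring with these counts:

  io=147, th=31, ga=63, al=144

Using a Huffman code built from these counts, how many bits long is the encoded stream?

Merge the two smallest weights repeatedly:
combine th(31), ga(63) → 94
combine 94, al(144) → 238
combine io(147), 238 → 385
The encoded length is the sum of every internal node's weight: 94 + 238 + 385 = 717 bits.

717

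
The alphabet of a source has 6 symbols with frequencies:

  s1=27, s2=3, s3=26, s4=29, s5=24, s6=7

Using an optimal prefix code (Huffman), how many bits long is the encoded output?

276

Greedily combine the two least-frequent nodes:
combine s2(3), s6(7) → 10
combine 10, s5(24) → 34
combine s3(26), s1(27) → 53
combine s4(29), 34 → 63
combine 53, 63 → 116
The encoded length is the sum of every internal node's weight: 10 + 34 + 53 + 63 + 116 = 276 bits.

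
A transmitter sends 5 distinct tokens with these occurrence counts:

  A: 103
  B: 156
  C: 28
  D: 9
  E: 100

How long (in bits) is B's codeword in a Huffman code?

Huffman merges, smallest pair first:
combine D(9), C(28) → 37
combine 37, E(100) → 137
combine A(103), 137 → 240
combine B(156), 240 → 396
B is a child of the root — depth 1, so its codeword is a single bit.

1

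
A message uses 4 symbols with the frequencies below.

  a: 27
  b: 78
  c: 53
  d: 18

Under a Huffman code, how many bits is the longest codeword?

3

Merge the two lowest-weight nodes at each step:
combine d(18), a(27) → 45
combine 45, c(53) → 98
combine b(78), 98 → 176
Maximum depth reached is 3.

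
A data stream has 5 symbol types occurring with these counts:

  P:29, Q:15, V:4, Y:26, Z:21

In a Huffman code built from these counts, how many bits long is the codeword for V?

3

Repeatedly merge the two smallest:
merge V(4) and Q(15): 19
merge 19 and Z(21): 40
merge Y(26) and P(29): 55
merge 40 and 55: 95
The subtree containing V is merged 3 times, so code length = 3.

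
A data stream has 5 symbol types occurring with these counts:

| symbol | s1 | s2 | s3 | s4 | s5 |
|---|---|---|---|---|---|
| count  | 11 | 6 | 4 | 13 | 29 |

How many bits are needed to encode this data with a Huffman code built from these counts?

Greedily combine the two least-frequent nodes:
merge s3(4) and s2(6): 10
merge 10 and s1(11): 21
merge s4(13) and 21: 34
merge s5(29) and 34: 63
Each symbol's bit-cost is frequency × depth; summing gives 128 bits (equivalently 10 + 21 + 34 + 63).

128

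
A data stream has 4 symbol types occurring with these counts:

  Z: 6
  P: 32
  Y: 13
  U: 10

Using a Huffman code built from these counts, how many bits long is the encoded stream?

106

Merge the two smallest weights repeatedly:
combine Z(6), U(10) → 16
combine Y(13), 16 → 29
combine 29, P(32) → 61
Total encoded bits = sum of merged weights = 16 + 29 + 61 = 106.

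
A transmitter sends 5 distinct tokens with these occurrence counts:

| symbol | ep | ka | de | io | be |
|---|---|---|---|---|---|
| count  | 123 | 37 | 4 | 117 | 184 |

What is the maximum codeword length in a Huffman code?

Merge the two lowest-weight nodes at each step:
de(4) + ka(37) → 41
41 + io(117) → 158
ep(123) + 158 → 281
be(184) + 281 → 465
The first pair merged (de, ka) ends up deepest, at depth 4.

4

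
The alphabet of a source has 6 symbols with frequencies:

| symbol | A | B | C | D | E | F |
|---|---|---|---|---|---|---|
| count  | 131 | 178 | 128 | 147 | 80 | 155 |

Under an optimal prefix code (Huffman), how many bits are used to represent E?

3

Repeatedly merge the two smallest:
merge E(80) and C(128): 208
merge A(131) and D(147): 278
merge F(155) and B(178): 333
merge 208 and 278: 486
merge 333 and 486: 819
The subtree containing E is merged 3 times, so code length = 3.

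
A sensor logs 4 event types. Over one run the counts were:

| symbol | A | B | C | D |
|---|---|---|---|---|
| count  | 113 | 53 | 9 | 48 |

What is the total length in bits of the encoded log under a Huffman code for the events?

390

Greedily combine the two least-frequent nodes:
merge C(9) and D(48): 57
merge B(53) and 57: 110
merge 110 and A(113): 223
Total encoded bits = sum of merged weights = 57 + 110 + 223 = 390.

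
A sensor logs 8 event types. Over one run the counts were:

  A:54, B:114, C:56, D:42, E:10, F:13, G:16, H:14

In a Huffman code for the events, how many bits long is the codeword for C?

Huffman merges, smallest pair first:
merge E(10) and F(13): 23
merge H(14) and G(16): 30
merge 23 and 30: 53
merge D(42) and 53: 95
merge A(54) and C(56): 110
merge 95 and 110: 205
merge B(114) and 205: 319
C sits 3 levels below the root, so its codeword is 3 bits.

3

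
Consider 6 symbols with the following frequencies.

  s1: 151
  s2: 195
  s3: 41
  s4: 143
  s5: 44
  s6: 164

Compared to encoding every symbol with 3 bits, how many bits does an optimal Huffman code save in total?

425

Fixed-length: 3 bits × 738 symbols = 2214 bits.
Huffman merges:
merge s3(41) and s5(44): 85
merge 85 and s4(143): 228
merge s1(151) and s6(164): 315
merge s2(195) and 228: 423
merge 315 and 423: 738
Huffman total = 85 + 228 + 315 + 423 + 738 = 1789 bits.
Saving = 2214 − 1789 = 425 bits.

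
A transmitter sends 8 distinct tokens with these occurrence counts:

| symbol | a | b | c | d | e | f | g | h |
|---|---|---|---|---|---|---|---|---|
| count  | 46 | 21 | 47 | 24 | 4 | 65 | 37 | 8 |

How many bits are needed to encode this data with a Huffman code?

Merge the two smallest weights repeatedly:
merge e(4) and h(8): 12
merge 12 and b(21): 33
merge d(24) and 33: 57
merge g(37) and a(46): 83
merge c(47) and 57: 104
merge f(65) and 83: 148
merge 104 and 148: 252
The encoded length is the sum of every internal node's weight: 12 + 33 + 57 + 83 + 104 + 148 + 252 = 689 bits.

689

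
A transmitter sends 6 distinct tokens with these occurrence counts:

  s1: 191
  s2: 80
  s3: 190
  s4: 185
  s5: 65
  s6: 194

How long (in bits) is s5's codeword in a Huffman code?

Build the tree from the bottom:
s5(65) + s2(80) → 145
145 + s4(185) → 330
s3(190) + s1(191) → 381
s6(194) + 330 → 524
381 + 524 → 905
s5 sits 4 levels below the root, so its codeword is 4 bits.

4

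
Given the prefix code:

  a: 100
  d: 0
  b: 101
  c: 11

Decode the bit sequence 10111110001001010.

Read left to right; each codeword is recognised as soon as it completes (prefix code):
  101→b | 11→c | 11→c | 0→d | 0→d | 0→d | 100→a | 101→b | 0→d
Decoded message: bccdddabd

bccdddabd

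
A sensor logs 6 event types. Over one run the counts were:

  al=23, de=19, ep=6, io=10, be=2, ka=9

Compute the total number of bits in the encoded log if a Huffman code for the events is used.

163

Greedily combine the two least-frequent nodes:
combine be(2), ep(6) → 8
combine 8, ka(9) → 17
combine io(10), 17 → 27
combine de(19), al(23) → 42
combine 27, 42 → 69
The encoded length is the sum of every internal node's weight: 8 + 17 + 27 + 42 + 69 = 163 bits.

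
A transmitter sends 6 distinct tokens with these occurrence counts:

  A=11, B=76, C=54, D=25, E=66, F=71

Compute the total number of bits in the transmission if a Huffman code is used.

Greedily combine the two least-frequent nodes:
merge A(11) and D(25): 36
merge 36 and C(54): 90
merge E(66) and F(71): 137
merge B(76) and 90: 166
merge 137 and 166: 303
Each symbol's bit-cost is frequency × depth; summing gives 732 bits (equivalently 36 + 90 + 137 + 166 + 303).

732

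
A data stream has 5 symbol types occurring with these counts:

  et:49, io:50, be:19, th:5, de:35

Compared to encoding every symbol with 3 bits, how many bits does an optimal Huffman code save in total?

Fixed-length: 3 bits × 158 symbols = 474 bits.
Huffman merges:
combine th(5), be(19) → 24
combine 24, de(35) → 59
combine et(49), io(50) → 99
combine 59, 99 → 158
Huffman total = 24 + 59 + 99 + 158 = 340 bits.
Saving = 474 − 340 = 134 bits.

134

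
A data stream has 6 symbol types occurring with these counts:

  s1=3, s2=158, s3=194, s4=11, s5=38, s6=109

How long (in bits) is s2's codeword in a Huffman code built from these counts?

Huffman merges, smallest pair first:
combine s1(3), s4(11) → 14
combine 14, s5(38) → 52
combine 52, s6(109) → 161
combine s2(158), 161 → 319
combine s3(194), 319 → 513
s2's leaf is at depth 2, giving a 2-bit codeword.

2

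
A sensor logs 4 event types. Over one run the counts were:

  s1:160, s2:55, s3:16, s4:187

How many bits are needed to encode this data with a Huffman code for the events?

720

Greedily combine the two least-frequent nodes:
combine s3(16), s2(55) → 71
combine 71, s1(160) → 231
combine s4(187), 231 → 418
Total encoded bits = sum of merged weights = 71 + 231 + 418 = 720.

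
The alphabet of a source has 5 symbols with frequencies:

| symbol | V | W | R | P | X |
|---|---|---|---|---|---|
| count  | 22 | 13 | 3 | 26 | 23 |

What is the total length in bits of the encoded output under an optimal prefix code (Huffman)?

190

Greedily combine the two least-frequent nodes:
merge R(3) and W(13): 16
merge 16 and V(22): 38
merge X(23) and P(26): 49
merge 38 and 49: 87
The encoded length is the sum of every internal node's weight: 16 + 38 + 49 + 87 = 190 bits.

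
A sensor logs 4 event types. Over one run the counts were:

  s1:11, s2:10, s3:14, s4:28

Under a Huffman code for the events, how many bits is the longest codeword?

Merge the two lowest-weight nodes at each step:
merge s2(10) and s1(11): 21
merge s3(14) and 21: 35
merge s4(28) and 35: 63
The rarest symbols sit at the bottom; the longest codeword is 3 bits.

3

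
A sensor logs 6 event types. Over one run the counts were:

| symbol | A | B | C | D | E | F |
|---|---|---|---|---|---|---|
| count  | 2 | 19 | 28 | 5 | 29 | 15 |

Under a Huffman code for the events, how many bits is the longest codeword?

Merge the two lowest-weight nodes at each step:
combine A(2), D(5) → 7
combine 7, F(15) → 22
combine B(19), 22 → 41
combine C(28), E(29) → 57
combine 41, 57 → 98
The rarest symbols sit at the bottom; the longest codeword is 4 bits.

4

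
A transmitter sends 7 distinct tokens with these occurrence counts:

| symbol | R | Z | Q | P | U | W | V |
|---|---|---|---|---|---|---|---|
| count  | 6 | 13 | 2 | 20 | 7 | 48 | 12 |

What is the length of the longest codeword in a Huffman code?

5

Merge the two lowest-weight nodes at each step:
merge Q(2) and R(6): 8
merge U(7) and 8: 15
merge V(12) and Z(13): 25
merge 15 and P(20): 35
merge 25 and 35: 60
merge W(48) and 60: 108
The first pair merged (Q, R) ends up deepest, at depth 5.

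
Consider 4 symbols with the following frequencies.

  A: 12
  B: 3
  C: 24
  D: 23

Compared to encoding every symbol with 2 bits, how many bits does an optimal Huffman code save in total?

9

Fixed-length: 2 bits × 62 symbols = 124 bits.
Huffman merges:
merge B(3) and A(12): 15
merge 15 and D(23): 38
merge C(24) and 38: 62
Huffman total = 15 + 38 + 62 = 115 bits.
Saving = 124 − 115 = 9 bits.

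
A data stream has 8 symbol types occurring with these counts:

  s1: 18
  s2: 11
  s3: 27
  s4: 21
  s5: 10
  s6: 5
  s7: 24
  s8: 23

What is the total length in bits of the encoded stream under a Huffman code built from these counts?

Build the Huffman tree bottom-up:
combine s6(5), s5(10) → 15
combine s2(11), 15 → 26
combine s1(18), s4(21) → 39
combine s8(23), s7(24) → 47
combine 26, s3(27) → 53
combine 39, 47 → 86
combine 53, 86 → 139
The encoded length is the sum of every internal node's weight: 15 + 26 + 39 + 47 + 53 + 86 + 139 = 405 bits.

405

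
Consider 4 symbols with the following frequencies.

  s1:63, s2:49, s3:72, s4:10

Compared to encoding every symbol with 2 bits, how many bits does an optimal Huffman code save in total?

13

Fixed-length: 2 bits × 194 symbols = 388 bits.
Huffman merges:
s4(10) + s2(49) → 59
59 + s1(63) → 122
s3(72) + 122 → 194
Huffman total = 59 + 122 + 194 = 375 bits.
Saving = 388 − 375 = 13 bits.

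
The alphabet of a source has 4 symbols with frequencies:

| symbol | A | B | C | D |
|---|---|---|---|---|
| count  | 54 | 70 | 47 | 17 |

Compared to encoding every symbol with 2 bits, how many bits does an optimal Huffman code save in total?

Fixed-length: 2 bits × 188 symbols = 376 bits.
Huffman merges:
D(17) + C(47) → 64
A(54) + 64 → 118
B(70) + 118 → 188
Huffman total = 64 + 118 + 188 = 370 bits.
Saving = 376 − 370 = 6 bits.

6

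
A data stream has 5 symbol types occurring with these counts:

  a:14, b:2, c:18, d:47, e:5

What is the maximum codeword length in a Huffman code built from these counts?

Merge the two lowest-weight nodes at each step:
merge b(2) and e(5): 7
merge 7 and a(14): 21
merge c(18) and 21: 39
merge 39 and d(47): 86
Maximum depth reached is 4.

4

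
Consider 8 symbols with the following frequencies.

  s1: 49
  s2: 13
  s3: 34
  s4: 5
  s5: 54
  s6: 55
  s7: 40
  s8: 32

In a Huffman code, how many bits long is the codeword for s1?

3

Huffman merges, smallest pair first:
combine s4(5), s2(13) → 18
combine 18, s8(32) → 50
combine s3(34), s7(40) → 74
combine s1(49), 50 → 99
combine s5(54), s6(55) → 109
combine 74, 99 → 173
combine 109, 173 → 282
s1 sits 3 levels below the root, so its codeword is 3 bits.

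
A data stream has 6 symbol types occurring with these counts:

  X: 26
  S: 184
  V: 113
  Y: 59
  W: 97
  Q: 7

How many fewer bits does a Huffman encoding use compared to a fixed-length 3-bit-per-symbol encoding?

361

Fixed-length: 3 bits × 486 symbols = 1458 bits.
Huffman merges:
merge Q(7) and X(26): 33
merge 33 and Y(59): 92
merge 92 and W(97): 189
merge V(113) and S(184): 297
merge 189 and 297: 486
Huffman total = 33 + 92 + 189 + 297 + 486 = 1097 bits.
Saving = 1458 − 1097 = 361 bits.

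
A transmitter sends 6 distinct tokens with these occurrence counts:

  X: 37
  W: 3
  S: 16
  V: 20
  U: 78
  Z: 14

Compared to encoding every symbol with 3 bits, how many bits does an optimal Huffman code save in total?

143

Fixed-length: 3 bits × 168 symbols = 504 bits.
Huffman merges:
merge W(3) and Z(14): 17
merge S(16) and 17: 33
merge V(20) and 33: 53
merge X(37) and 53: 90
merge U(78) and 90: 168
Huffman total = 17 + 33 + 53 + 90 + 168 = 361 bits.
Saving = 504 − 361 = 143 bits.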